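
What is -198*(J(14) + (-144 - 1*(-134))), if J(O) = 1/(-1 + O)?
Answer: 25542/13 ≈ 1964.8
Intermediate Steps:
-198*(J(14) + (-144 - 1*(-134))) = -198*(1/(-1 + 14) + (-144 - 1*(-134))) = -198*(1/13 + (-144 + 134)) = -198*(1/13 - 10) = -198*(-129/13) = 25542/13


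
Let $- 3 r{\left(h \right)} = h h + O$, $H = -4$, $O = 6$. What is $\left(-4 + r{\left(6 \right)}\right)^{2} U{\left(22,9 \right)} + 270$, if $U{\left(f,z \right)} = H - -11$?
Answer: $2538$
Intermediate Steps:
$r{\left(h \right)} = -2 - \frac{h^{2}}{3}$ ($r{\left(h \right)} = - \frac{h h + 6}{3} = - \frac{h^{2} + 6}{3} = - \frac{6 + h^{2}}{3} = -2 - \frac{h^{2}}{3}$)
$U{\left(f,z \right)} = 7$ ($U{\left(f,z \right)} = -4 - -11 = -4 + 11 = 7$)
$\left(-4 + r{\left(6 \right)}\right)^{2} U{\left(22,9 \right)} + 270 = \left(-4 - \left(2 + \frac{6^{2}}{3}\right)\right)^{2} \cdot 7 + 270 = \left(-4 - 14\right)^{2} \cdot 7 + 270 = \left(-18\right)^{2} \cdot 7 + 270 = 324 \cdot 7 + 270 = 2268 + 270 = 2538$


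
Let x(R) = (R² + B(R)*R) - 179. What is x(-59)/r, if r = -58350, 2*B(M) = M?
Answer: -2017/23340 ≈ -0.086418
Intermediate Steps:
B(M) = M/2
x(R) = -179 + 3*R²/2 (x(R) = (R² + (R/2)*R) - 179 = (R² + R²/2) - 179 = 3*R²/2 - 179 = -179 + 3*R²/2)
x(-59)/r = (-179 + (3/2)*(-59)²)/(-58350) = (-179 + (3/2)*3481)*(-1/58350) = (-179 + 10443/2)*(-1/58350) = (10085/2)*(-1/58350) = -2017/23340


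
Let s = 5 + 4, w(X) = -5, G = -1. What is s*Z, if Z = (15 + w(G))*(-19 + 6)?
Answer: -1170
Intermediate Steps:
s = 9
Z = -130 (Z = (15 - 5)*(-19 + 6) = 10*(-13) = -130)
s*Z = 9*(-130) = -1170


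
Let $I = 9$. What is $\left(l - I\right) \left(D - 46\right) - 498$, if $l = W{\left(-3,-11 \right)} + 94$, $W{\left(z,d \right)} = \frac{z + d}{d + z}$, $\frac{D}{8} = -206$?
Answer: $-146182$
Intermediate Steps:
$D = -1648$ ($D = 8 \left(-206\right) = -1648$)
$W{\left(z,d \right)} = 1$ ($W{\left(z,d \right)} = \frac{d + z}{d + z} = 1$)
$l = 95$ ($l = 1 + 94 = 95$)
$\left(l - I\right) \left(D - 46\right) - 498 = \left(95 - 9\right) \left(-1648 - 46\right) - 498 = \left(95 - 9\right) \left(-1694\right) - 498 = 86 \left(-1694\right) - 498 = -145684 - 498 = -146182$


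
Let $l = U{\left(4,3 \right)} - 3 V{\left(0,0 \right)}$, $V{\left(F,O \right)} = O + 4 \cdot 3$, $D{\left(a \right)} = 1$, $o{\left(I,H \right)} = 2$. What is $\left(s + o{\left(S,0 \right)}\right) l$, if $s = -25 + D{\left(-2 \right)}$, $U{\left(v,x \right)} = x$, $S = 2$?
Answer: $726$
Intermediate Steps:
$s = -24$ ($s = -25 + 1 = -24$)
$V{\left(F,O \right)} = 12 + O$ ($V{\left(F,O \right)} = O + 12 = 12 + O$)
$l = -33$ ($l = 3 - 3 \left(12 + 0\right) = 3 - 36 = -33$)
$\left(s + o{\left(S,0 \right)}\right) l = \left(-24 + 2\right) \left(-33\right) = \left(-22\right) \left(-33\right) = 726$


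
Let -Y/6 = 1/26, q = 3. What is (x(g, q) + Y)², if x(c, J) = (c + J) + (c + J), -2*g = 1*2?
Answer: 2401/169 ≈ 14.207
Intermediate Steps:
g = -1 (g = -2/2 = -½*2 = -1)
x(c, J) = 2*J + 2*c (x(c, J) = (J + c) + (J + c) = 2*J + 2*c)
Y = -3/13 (Y = -6/26 = -6*1/26 = -3/13 ≈ -0.23077)
(x(g, q) + Y)² = ((2*3 + 2*(-1)) - 3/13)² = ((6 - 2) - 3/13)² = (4 - 3/13)² = (49/13)² = 2401/169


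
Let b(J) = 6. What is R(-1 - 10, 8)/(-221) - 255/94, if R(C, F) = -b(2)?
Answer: -55791/20774 ≈ -2.6856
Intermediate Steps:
R(C, F) = -6 (R(C, F) = -1*6 = -6)
R(-1 - 10, 8)/(-221) - 255/94 = -6/(-221) - 255/94 = -6*(-1/221) - 255*1/94 = 6/221 - 255/94 = -55791/20774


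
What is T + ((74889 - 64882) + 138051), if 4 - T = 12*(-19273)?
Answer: 379338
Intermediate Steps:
T = 231280 (T = 4 - 12*(-19273) = 4 - 1*(-231276) = 4 + 231276 = 231280)
T + ((74889 - 64882) + 138051) = 231280 + ((74889 - 64882) + 138051) = 231280 + (10007 + 138051) = 231280 + 148058 = 379338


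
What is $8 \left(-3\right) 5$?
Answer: $-120$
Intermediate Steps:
$8 \left(-3\right) 5 = \left(-24\right) 5 = -120$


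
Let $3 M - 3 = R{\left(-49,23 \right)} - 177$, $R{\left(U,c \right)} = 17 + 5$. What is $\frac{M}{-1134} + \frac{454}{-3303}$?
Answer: $- \frac{57914}{624267} \approx -0.092771$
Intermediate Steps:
$R{\left(U,c \right)} = 22$
$M = - \frac{152}{3}$ ($M = 1 + \frac{22 - 177}{3} = 1 + \frac{1}{3} \left(-155\right) = 1 - \frac{155}{3} = - \frac{152}{3} \approx -50.667$)
$\frac{M}{-1134} + \frac{454}{-3303} = - \frac{152}{3 \left(-1134\right)} + \frac{454}{-3303} = \left(- \frac{152}{3}\right) \left(- \frac{1}{1134}\right) + 454 \left(- \frac{1}{3303}\right) = \frac{76}{1701} - \frac{454}{3303} = - \frac{57914}{624267}$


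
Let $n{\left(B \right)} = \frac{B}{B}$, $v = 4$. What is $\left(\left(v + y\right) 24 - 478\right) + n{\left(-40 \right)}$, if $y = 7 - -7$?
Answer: $-45$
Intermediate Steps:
$n{\left(B \right)} = 1$
$y = 14$ ($y = 7 + 7 = 14$)
$\left(\left(v + y\right) 24 - 478\right) + n{\left(-40 \right)} = \left(\left(4 + 14\right) 24 - 478\right) + 1 = \left(18 \cdot 24 - 478\right) + 1 = \left(432 - 478\right) + 1 = -46 + 1 = -45$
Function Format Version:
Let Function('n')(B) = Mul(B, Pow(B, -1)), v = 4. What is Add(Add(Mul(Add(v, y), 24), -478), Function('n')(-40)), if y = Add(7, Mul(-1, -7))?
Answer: -45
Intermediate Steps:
Function('n')(B) = 1
y = 14 (y = Add(7, 7) = 14)
Add(Add(Mul(Add(v, y), 24), -478), Function('n')(-40)) = Add(Add(Mul(Add(4, 14), 24), -478), 1) = Add(Add(Mul(18, 24), -478), 1) = Add(Add(432, -478), 1) = Add(-46, 1) = -45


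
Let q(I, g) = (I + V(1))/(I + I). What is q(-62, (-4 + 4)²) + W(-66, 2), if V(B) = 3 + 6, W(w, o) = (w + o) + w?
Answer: -16067/124 ≈ -129.57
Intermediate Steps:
W(w, o) = o + 2*w (W(w, o) = (o + w) + w = o + 2*w)
V(B) = 9
q(I, g) = (9 + I)/(2*I) (q(I, g) = (I + 9)/(I + I) = (9 + I)/((2*I)) = (9 + I)*(1/(2*I)) = (9 + I)/(2*I))
q(-62, (-4 + 4)²) + W(-66, 2) = (½)*(9 - 62)/(-62) + (2 + 2*(-66)) = (½)*(-1/62)*(-53) + (2 - 132) = 53/124 - 130 = -16067/124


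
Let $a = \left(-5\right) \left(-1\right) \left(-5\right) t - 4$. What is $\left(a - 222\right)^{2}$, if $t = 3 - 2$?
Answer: $63001$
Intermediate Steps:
$t = 1$ ($t = 3 - 2 = 1$)
$a = -29$ ($a = \left(-5\right) \left(-1\right) \left(-5\right) 1 - 4 = 5 \left(-5\right) 1 - 4 = \left(-25\right) 1 - 4 = -25 - 4 = -29$)
$\left(a - 222\right)^{2} = \left(-29 - 222\right)^{2} = \left(-251\right)^{2} = 63001$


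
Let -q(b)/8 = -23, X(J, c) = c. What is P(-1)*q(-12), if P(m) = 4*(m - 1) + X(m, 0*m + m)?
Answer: -1656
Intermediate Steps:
q(b) = 184 (q(b) = -8*(-23) = 184)
P(m) = -4 + 5*m (P(m) = 4*(m - 1) + (0*m + m) = 4*(-1 + m) + (0 + m) = (-4 + 4*m) + m = -4 + 5*m)
P(-1)*q(-12) = (-4 + 5*(-1))*184 = (-4 - 5)*184 = -9*184 = -1656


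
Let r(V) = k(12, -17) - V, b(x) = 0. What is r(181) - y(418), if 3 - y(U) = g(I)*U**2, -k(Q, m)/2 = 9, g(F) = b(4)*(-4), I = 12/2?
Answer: -202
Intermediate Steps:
I = 6 (I = 12*(1/2) = 6)
g(F) = 0 (g(F) = 0*(-4) = 0)
k(Q, m) = -18 (k(Q, m) = -2*9 = -18)
y(U) = 3 (y(U) = 3 - 0*U**2 = 3 - 1*0 = 3 + 0 = 3)
r(V) = -18 - V
r(181) - y(418) = (-18 - 1*181) - 1*3 = (-18 - 181) - 3 = -199 - 3 = -202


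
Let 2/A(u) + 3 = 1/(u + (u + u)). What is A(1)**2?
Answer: 9/16 ≈ 0.56250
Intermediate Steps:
A(u) = 2/(-3 + 1/(3*u)) (A(u) = 2/(-3 + 1/(u + (u + u))) = 2/(-3 + 1/(u + 2*u)) = 2/(-3 + 1/(3*u)))
A(1)**2 = (-6*1/(-1 + 9*1))**2 = (-6*1/(-1 + 9))**2 = (-6*1/8)**2 = (-6*1*1/8)**2 = (-3/4)**2 = 9/16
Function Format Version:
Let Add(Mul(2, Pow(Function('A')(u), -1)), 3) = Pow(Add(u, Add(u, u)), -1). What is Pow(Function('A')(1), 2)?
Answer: Rational(9, 16) ≈ 0.56250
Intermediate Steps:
Function('A')(u) = Mul(2, Pow(Add(-3, Mul(Rational(1, 3), Pow(u, -1))), -1)) (Function('A')(u) = Mul(2, Pow(Add(-3, Pow(Add(u, Add(u, u)), -1)), -1)) = Mul(2, Pow(Add(-3, Pow(Add(u, Mul(2, u)), -1)), -1)) = Mul(2, Pow(Add(-3, Pow(Mul(3, u), -1)), -1)) = Mul(2, Pow(Add(-3, Mul(Rational(1, 3), Pow(u, -1))), -1)))
Pow(Function('A')(1), 2) = Pow(Mul(-6, 1, Pow(Add(-1, Mul(9, 1)), -1)), 2) = Pow(Mul(-6, 1, Pow(Add(-1, 9), -1)), 2) = Pow(Mul(-6, 1, Pow(8, -1)), 2) = Pow(Mul(-6, 1, Rational(1, 8)), 2) = Pow(Rational(-3, 4), 2) = Rational(9, 16)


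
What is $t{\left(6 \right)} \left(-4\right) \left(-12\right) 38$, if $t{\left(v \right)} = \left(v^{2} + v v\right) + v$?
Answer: $142272$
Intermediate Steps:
$t{\left(v \right)} = v + 2 v^{2}$ ($t{\left(v \right)} = \left(v^{2} + v^{2}\right) + v = 2 v^{2} + v = v + 2 v^{2}$)
$t{\left(6 \right)} \left(-4\right) \left(-12\right) 38 = 6 \left(1 + 2 \cdot 6\right) \left(-4\right) \left(-12\right) 38 = 6 \left(1 + 12\right) \left(-4\right) \left(-12\right) 38 = 6 \cdot 13 \left(-4\right) \left(-12\right) 38 = 78 \left(-4\right) \left(-12\right) 38 = \left(-312\right) \left(-12\right) 38 = 3744 \cdot 38 = 142272$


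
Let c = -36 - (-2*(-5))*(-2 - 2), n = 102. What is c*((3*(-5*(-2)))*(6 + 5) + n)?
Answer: 1728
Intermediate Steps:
c = 4 (c = -36 - 10*(-4) = -36 - 1*(-40) = -36 + 40 = 4)
c*((3*(-5*(-2)))*(6 + 5) + n) = 4*((3*(-5*(-2)))*(6 + 5) + 102) = 4*((3*10)*11 + 102) = 4*(30*11 + 102) = 4*(330 + 102) = 4*432 = 1728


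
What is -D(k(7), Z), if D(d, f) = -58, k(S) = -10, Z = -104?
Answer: 58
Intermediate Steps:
-D(k(7), Z) = -1*(-58) = 58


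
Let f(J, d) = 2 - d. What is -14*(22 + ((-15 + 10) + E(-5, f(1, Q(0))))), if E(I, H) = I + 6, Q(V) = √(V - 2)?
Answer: -252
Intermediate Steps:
Q(V) = √(-2 + V)
E(I, H) = 6 + I
-14*(22 + ((-15 + 10) + E(-5, f(1, Q(0))))) = -14*(22 + ((-15 + 10) + (6 - 5))) = -14*(22 + (-5 + 1)) = -14*(22 - 4) = -14*18 = -252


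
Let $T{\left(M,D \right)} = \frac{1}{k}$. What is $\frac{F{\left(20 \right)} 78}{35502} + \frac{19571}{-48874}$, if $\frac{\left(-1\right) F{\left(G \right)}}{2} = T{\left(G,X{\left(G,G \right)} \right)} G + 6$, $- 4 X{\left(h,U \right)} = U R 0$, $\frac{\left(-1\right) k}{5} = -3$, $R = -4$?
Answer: $- \frac{375360749}{867562374} \approx -0.43266$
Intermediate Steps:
$k = 15$ ($k = \left(-5\right) \left(-3\right) = 15$)
$X{\left(h,U \right)} = 0$ ($X{\left(h,U \right)} = - \frac{U \left(-4\right) 0}{4} = - \frac{- 4 U 0}{4} = \left(- \frac{1}{4}\right) 0 = 0$)
$T{\left(M,D \right)} = \frac{1}{15}$
$F{\left(G \right)} = -12 - \frac{2 G}{15}$ ($F{\left(G \right)} = - 2 \left(\frac{G}{15} + 6\right) = - 2 \left(6 + \frac{G}{15}\right) = -12 - \frac{2 G}{15}$)
$\frac{F{\left(20 \right)} 78}{35502} + \frac{19571}{-48874} = \frac{\left(-12 - \frac{8}{3}\right) 78}{35502} + \frac{19571}{-48874} = \left(-12 - \frac{8}{3}\right) 78 \cdot \frac{1}{35502} + 19571 \left(- \frac{1}{48874}\right) = \left(- \frac{44}{3}\right) 78 \cdot \frac{1}{35502} - \frac{19571}{48874} = \left(-1144\right) \frac{1}{35502} - \frac{19571}{48874} = - \frac{572}{17751} - \frac{19571}{48874} = - \frac{375360749}{867562374}$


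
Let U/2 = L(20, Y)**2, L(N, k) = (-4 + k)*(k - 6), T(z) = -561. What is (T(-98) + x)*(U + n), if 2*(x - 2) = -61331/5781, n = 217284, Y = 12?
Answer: -5885089078/47 ≈ -1.2521e+8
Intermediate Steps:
x = -38207/11562 (x = 2 + (-61331/5781)/2 = 2 + (-61331*1/5781)/2 = 2 + (1/2)*(-61331/5781) = 2 - 61331/11562 = -38207/11562 ≈ -3.3045)
L(N, k) = (-6 + k)*(-4 + k) (L(N, k) = (-4 + k)*(-6 + k) = (-6 + k)*(-4 + k))
U = 4608 (U = 2*(24 + 12**2 - 10*12)**2 = 2*(24 + 144 - 120)**2 = 2*48**2 = 2*2304 = 4608)
(T(-98) + x)*(U + n) = (-561 - 38207/11562)*(4608 + 217284) = -6524489/11562*221892 = -5885089078/47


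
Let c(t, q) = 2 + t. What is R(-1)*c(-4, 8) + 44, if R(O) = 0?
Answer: 44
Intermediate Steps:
R(-1)*c(-4, 8) + 44 = 0*(2 - 4) + 44 = 0*(-2) + 44 = 0 + 44 = 44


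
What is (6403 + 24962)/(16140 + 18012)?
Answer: 10455/11384 ≈ 0.91839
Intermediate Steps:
(6403 + 24962)/(16140 + 18012) = 31365/34152 = 31365*(1/34152) = 10455/11384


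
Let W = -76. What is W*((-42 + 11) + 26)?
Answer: 380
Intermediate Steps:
W*((-42 + 11) + 26) = -76*((-42 + 11) + 26) = -76*(-31 + 26) = -76*(-5) = 380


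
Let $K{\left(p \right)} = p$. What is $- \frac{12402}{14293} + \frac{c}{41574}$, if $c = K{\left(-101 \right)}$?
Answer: $- \frac{517044341}{594217182} \approx -0.87013$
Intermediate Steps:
$c = -101$
$- \frac{12402}{14293} + \frac{c}{41574} = - \frac{12402}{14293} - \frac{101}{41574} = - \frac{517044341}{594217182}$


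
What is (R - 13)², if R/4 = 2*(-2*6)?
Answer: 11881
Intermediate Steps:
R = -96 (R = 4*(2*(-2*6)) = 4*(2*(-12)) = 4*(-24) = -96)
(R - 13)² = (-96 - 13)² = (-109)² = 11881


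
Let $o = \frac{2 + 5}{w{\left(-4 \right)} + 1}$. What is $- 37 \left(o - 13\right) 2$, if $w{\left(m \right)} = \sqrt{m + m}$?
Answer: $\frac{148 \left(- 3 i + 13 \sqrt{2}\right)}{- i + 2 \sqrt{2}} \approx 904.44 + 162.79 i$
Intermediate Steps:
$w{\left(m \right)} = \sqrt{2} \sqrt{m}$ ($w{\left(m \right)} = \sqrt{2 m} = \sqrt{2} \sqrt{m}$)
$o = \frac{7}{1 + 2 i \sqrt{2}}$ ($o = \frac{2 + 5}{\sqrt{2} \sqrt{-4} + 1} = \frac{7}{\sqrt{2} \cdot 2 i + 1} = \frac{7}{2 i \sqrt{2} + 1} = \frac{7}{1 + 2 i \sqrt{2}} \approx 0.77778 - 2.1999 i$)
$- 37 \left(o - 13\right) 2 = - 37 \left(\left(\frac{7}{9} - \frac{14 i \sqrt{2}}{9}\right) - 13\right) 2 = - 37 \left(- \frac{110}{9} - \frac{14 i \sqrt{2}}{9}\right) 2 = \left(\frac{4070}{9} + \frac{518 i \sqrt{2}}{9}\right) 2 = \frac{8140}{9} + \frac{1036 i \sqrt{2}}{9}$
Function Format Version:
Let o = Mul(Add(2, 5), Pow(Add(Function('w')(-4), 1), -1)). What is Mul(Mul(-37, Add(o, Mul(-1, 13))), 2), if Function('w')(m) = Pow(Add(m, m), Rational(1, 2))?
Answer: Mul(148, Pow(Add(Mul(-1, I), Mul(2, Pow(2, Rational(1, 2)))), -1), Add(Mul(-3, I), Mul(13, Pow(2, Rational(1, 2))))) ≈ Add(904.44, Mul(162.79, I))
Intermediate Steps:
Function('w')(m) = Mul(Pow(2, Rational(1, 2)), Pow(m, Rational(1, 2))) (Function('w')(m) = Pow(Mul(2, m), Rational(1, 2)) = Mul(Pow(2, Rational(1, 2)), Pow(m, Rational(1, 2))))
o = Mul(7, Pow(Add(1, Mul(2, I, Pow(2, Rational(1, 2)))), -1)) (o = Mul(Add(2, 5), Pow(Add(Mul(Pow(2, Rational(1, 2)), Pow(-4, Rational(1, 2))), 1), -1)) = Mul(7, Pow(Add(Mul(Pow(2, Rational(1, 2)), Mul(2, I)), 1), -1)) = Mul(7, Pow(Add(Mul(2, I, Pow(2, Rational(1, 2))), 1), -1)) = Mul(7, Pow(Add(1, Mul(2, I, Pow(2, Rational(1, 2)))), -1)) ≈ Add(0.77778, Mul(-2.1999, I)))
Mul(Mul(-37, Add(o, Mul(-1, 13))), 2) = Mul(Mul(-37, Add(Add(Rational(7, 9), Mul(Rational(-14, 9), I, Pow(2, Rational(1, 2)))), Mul(-1, 13))), 2) = Mul(Mul(-37, Add(Add(Rational(7, 9), Mul(Rational(-14, 9), I, Pow(2, Rational(1, 2)))), -13)), 2) = Mul(Mul(-37, Add(Rational(-110, 9), Mul(Rational(-14, 9), I, Pow(2, Rational(1, 2))))), 2) = Mul(Add(Rational(4070, 9), Mul(Rational(518, 9), I, Pow(2, Rational(1, 2)))), 2) = Add(Rational(8140, 9), Mul(Rational(1036, 9), I, Pow(2, Rational(1, 2))))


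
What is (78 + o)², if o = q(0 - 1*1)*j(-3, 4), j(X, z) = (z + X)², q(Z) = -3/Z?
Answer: 6561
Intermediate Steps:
j(X, z) = (X + z)²
o = 3 (o = (-3/(0 - 1*1))*(-3 + 4)² = -3/(0 - 1)*1² = -3/(-1)*1 = -3*(-1)*1 = 3*1 = 3)
(78 + o)² = (78 + 3)² = 81² = 6561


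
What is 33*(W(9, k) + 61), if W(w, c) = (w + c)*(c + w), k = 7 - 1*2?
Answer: 8481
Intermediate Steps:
k = 5 (k = 7 - 2 = 5)
W(w, c) = (c + w)² (W(w, c) = (c + w)*(c + w) = (c + w)²)
33*(W(9, k) + 61) = 33*((5 + 9)² + 61) = 33*(14² + 61) = 33*(196 + 61) = 33*257 = 8481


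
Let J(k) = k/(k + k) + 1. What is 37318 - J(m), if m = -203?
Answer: 74633/2 ≈ 37317.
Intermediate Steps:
J(k) = 3/2 (J(k) = k/((2*k)) + 1 = (1/(2*k))*k + 1 = ½ + 1 = 3/2)
37318 - J(m) = 37318 - 1*3/2 = 37318 - 3/2 = 74633/2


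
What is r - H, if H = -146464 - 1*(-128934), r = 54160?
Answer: 71690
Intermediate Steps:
H = -17530 (H = -146464 + 128934 = -17530)
r - H = 54160 - 1*(-17530) = 54160 + 17530 = 71690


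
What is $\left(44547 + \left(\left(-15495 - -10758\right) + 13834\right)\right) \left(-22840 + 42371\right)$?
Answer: $1047720964$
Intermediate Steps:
$\left(44547 + \left(\left(-15495 - -10758\right) + 13834\right)\right) \left(-22840 + 42371\right) = \left(44547 + \left(\left(-15495 + 10758\right) + 13834\right)\right) 19531 = \left(44547 + \left(-4737 + 13834\right)\right) 19531 = \left(44547 + 9097\right) 19531 = 53644 \cdot 19531 = 1047720964$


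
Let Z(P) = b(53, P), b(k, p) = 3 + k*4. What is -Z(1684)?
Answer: -215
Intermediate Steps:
b(k, p) = 3 + 4*k
Z(P) = 215 (Z(P) = 3 + 4*53 = 3 + 212 = 215)
-Z(1684) = -1*215 = -215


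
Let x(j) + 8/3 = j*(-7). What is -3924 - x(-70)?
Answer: -13234/3 ≈ -4411.3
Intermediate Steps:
x(j) = -8/3 - 7*j (x(j) = -8/3 + j*(-7) = -8/3 - 7*j)
-3924 - x(-70) = -3924 - (-8/3 - 7*(-70)) = -3924 - (-8/3 + 490) = -3924 - 1*1462/3 = -3924 - 1462/3 = -13234/3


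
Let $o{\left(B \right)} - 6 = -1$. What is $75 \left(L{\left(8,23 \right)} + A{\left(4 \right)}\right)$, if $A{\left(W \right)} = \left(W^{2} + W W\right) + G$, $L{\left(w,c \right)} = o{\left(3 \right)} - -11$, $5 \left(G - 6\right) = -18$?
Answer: $3780$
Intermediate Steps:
$G = \frac{12}{5}$ ($G = 6 + \frac{1}{5} \left(-18\right) = 6 - \frac{18}{5} = \frac{12}{5} \approx 2.4$)
$o{\left(B \right)} = 5$ ($o{\left(B \right)} = 6 - 1 = 5$)
$L{\left(w,c \right)} = 16$ ($L{\left(w,c \right)} = 5 - -11 = 5 + 11 = 16$)
$A{\left(W \right)} = \frac{12}{5} + 2 W^{2}$ ($A{\left(W \right)} = \left(W^{2} + W W\right) + \frac{12}{5} = \left(W^{2} + W^{2}\right) + \frac{12}{5} = 2 W^{2} + \frac{12}{5} = \frac{12}{5} + 2 W^{2}$)
$75 \left(L{\left(8,23 \right)} + A{\left(4 \right)}\right) = 75 \left(16 + \left(\frac{12}{5} + 2 \cdot 4^{2}\right)\right) = 75 \left(16 + \left(\frac{12}{5} + 2 \cdot 16\right)\right) = 75 \left(16 + \left(\frac{12}{5} + 32\right)\right) = 75 \left(16 + \frac{172}{5}\right) = 75 \cdot \frac{252}{5} = 3780$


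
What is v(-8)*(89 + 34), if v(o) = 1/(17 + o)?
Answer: 41/3 ≈ 13.667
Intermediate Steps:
v(-8)*(89 + 34) = (89 + 34)/(17 - 8) = 123/9 = (⅑)*123 = 41/3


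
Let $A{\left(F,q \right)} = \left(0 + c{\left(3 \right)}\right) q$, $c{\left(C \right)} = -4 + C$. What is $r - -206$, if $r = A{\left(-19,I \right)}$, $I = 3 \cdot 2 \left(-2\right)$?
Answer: $218$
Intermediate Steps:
$I = -12$ ($I = 6 \left(-2\right) = -12$)
$A{\left(F,q \right)} = - q$ ($A{\left(F,q \right)} = \left(0 + \left(-4 + 3\right)\right) q = \left(0 - 1\right) q = - q$)
$r = 12$ ($r = \left(-1\right) \left(-12\right) = 12$)
$r - -206 = 12 - -206 = 12 + 206 = 218$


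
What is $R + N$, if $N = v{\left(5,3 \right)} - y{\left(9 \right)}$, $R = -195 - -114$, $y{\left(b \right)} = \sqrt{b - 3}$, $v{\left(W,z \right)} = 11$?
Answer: $-70 - \sqrt{6} \approx -72.449$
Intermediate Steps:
$y{\left(b \right)} = \sqrt{-3 + b}$
$R = -81$ ($R = -195 + 114 = -81$)
$N = 11 - \sqrt{6}$ ($N = 11 - \sqrt{-3 + 9} = 11 - \sqrt{6} \approx 8.5505$)
$R + N = -81 + \left(11 - \sqrt{6}\right) = -70 - \sqrt{6}$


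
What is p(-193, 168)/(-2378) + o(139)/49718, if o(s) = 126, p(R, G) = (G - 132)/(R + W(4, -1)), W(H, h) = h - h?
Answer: 14904513/5704568743 ≈ 0.0026127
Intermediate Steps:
W(H, h) = 0
p(R, G) = (-132 + G)/R (p(R, G) = (G - 132)/(R + 0) = (-132 + G)/R)
p(-193, 168)/(-2378) + o(139)/49718 = ((-132 + 168)/(-193))/(-2378) + 126/49718 = -1/193*36*(-1/2378) + 126*(1/49718) = -36/193*(-1/2378) + 63/24859 = 18/229477 + 63/24859 = 14904513/5704568743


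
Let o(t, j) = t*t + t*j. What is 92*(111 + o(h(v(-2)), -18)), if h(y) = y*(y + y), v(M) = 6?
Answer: 367908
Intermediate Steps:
h(y) = 2*y² (h(y) = y*(2*y) = 2*y²)
o(t, j) = t² + j*t
92*(111 + o(h(v(-2)), -18)) = 92*(111 + (2*6²)*(-18 + 2*6²)) = 92*(111 + (2*36)*(-18 + 2*36)) = 92*(111 + 72*(-18 + 72)) = 92*(111 + 72*54) = 92*(111 + 3888) = 92*3999 = 367908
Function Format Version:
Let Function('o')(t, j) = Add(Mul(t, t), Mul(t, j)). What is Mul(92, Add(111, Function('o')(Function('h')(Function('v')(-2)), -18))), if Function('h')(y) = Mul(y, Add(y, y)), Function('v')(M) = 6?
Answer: 367908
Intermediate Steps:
Function('h')(y) = Mul(2, Pow(y, 2)) (Function('h')(y) = Mul(y, Mul(2, y)) = Mul(2, Pow(y, 2)))
Function('o')(t, j) = Add(Pow(t, 2), Mul(j, t))
Mul(92, Add(111, Function('o')(Function('h')(Function('v')(-2)), -18))) = Mul(92, Add(111, Mul(Mul(2, Pow(6, 2)), Add(-18, Mul(2, Pow(6, 2)))))) = Mul(92, Add(111, Mul(Mul(2, 36), Add(-18, Mul(2, 36))))) = Mul(92, Add(111, Mul(72, Add(-18, 72)))) = Mul(92, Add(111, Mul(72, 54))) = Mul(92, Add(111, 3888)) = Mul(92, 3999) = 367908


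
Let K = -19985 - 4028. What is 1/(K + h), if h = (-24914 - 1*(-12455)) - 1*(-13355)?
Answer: -1/23117 ≈ -4.3258e-5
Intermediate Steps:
K = -24013
h = 896 (h = (-24914 + 12455) + 13355 = -12459 + 13355 = 896)
1/(K + h) = 1/(-24013 + 896) = 1/(-23117) = -1/23117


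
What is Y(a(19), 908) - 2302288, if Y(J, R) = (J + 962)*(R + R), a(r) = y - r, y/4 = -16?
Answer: -706024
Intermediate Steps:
y = -64 (y = 4*(-16) = -64)
a(r) = -64 - r
Y(J, R) = 2*R*(962 + J) (Y(J, R) = (962 + J)*(2*R) = 2*R*(962 + J))
Y(a(19), 908) - 2302288 = 2*908*(962 + (-64 - 1*19)) - 2302288 = 2*908*(962 + (-64 - 19)) - 2302288 = 2*908*(962 - 83) - 2302288 = 2*908*879 - 2302288 = 1596264 - 2302288 = -706024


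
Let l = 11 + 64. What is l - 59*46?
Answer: -2639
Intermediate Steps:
l = 75
l - 59*46 = 75 - 59*46 = 75 - 2714 = -2639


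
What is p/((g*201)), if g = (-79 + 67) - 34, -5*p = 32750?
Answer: 3275/4623 ≈ 0.70841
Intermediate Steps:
p = -6550 (p = -1/5*32750 = -6550)
g = -46 (g = -12 - 34 = -46)
p/((g*201)) = -6550/((-46*201)) = -6550/(-9246) = -6550*(-1/9246) = 3275/4623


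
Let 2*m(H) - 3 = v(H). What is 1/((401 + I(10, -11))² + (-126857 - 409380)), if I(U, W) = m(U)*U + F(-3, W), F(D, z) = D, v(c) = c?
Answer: -1/321868 ≈ -3.1069e-6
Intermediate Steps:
m(H) = 3/2 + H/2
I(U, W) = -3 + U*(3/2 + U/2) (I(U, W) = (3/2 + U/2)*U - 3 = U*(3/2 + U/2) - 3 = -3 + U*(3/2 + U/2))
1/((401 + I(10, -11))² + (-126857 - 409380)) = 1/((401 + (-3 + (½)*10*(3 + 10)))² + (-126857 - 409380)) = 1/((401 + (-3 + (½)*10*13))² - 536237) = 1/((401 + (-3 + 65))² - 536237) = 1/((401 + 62)² - 536237) = 1/(463² - 536237) = 1/(214369 - 536237) = 1/(-321868) = -1/321868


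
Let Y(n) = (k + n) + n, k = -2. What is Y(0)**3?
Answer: -8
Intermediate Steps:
Y(n) = -2 + 2*n (Y(n) = (-2 + n) + n = -2 + 2*n)
Y(0)**3 = (-2 + 2*0)**3 = (-2 + 0)**3 = (-2)**3 = -8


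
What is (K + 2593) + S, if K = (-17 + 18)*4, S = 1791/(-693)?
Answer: 199770/77 ≈ 2594.4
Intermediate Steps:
S = -199/77 (S = 1791*(-1/693) = -199/77 ≈ -2.5844)
K = 4 (K = 1*4 = 4)
(K + 2593) + S = (4 + 2593) - 199/77 = 2597 - 199/77 = 199770/77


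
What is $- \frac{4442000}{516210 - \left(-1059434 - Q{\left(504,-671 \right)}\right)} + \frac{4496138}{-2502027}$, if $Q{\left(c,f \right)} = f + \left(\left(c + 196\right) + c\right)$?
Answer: $- \frac{18200713238426}{3943637410779} \approx -4.6152$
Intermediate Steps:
$Q{\left(c,f \right)} = 196 + f + 2 c$ ($Q{\left(c,f \right)} = f + \left(\left(196 + c\right) + c\right) = f + \left(196 + 2 c\right) = 196 + f + 2 c$)
$- \frac{4442000}{516210 - \left(-1059434 - Q{\left(504,-671 \right)}\right)} + \frac{4496138}{-2502027} = - \frac{4442000}{516210 - \left(-1059434 - \left(196 - 671 + 2 \cdot 504\right)\right)} + \frac{4496138}{-2502027} = - \frac{4442000}{516210 - \left(-1059434 - \left(196 - 671 + 1008\right)\right)} + 4496138 \left(- \frac{1}{2502027}\right) = - \frac{4442000}{516210 - \left(-1059434 - 533\right)} - \frac{4496138}{2502027} = - \frac{4442000}{516210 - -1059967} - \frac{4496138}{2502027} = - \frac{4442000}{516210 + 1059967} - \frac{4496138}{2502027} = - \frac{4442000}{1576177} - \frac{4496138}{2502027} = - \frac{18200713238426}{3943637410779}$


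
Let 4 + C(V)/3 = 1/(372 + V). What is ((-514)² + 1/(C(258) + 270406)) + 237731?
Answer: 28500790842117/56782741 ≈ 5.0193e+5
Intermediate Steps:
C(V) = -12 + 3/(372 + V)
((-514)² + 1/(C(258) + 270406)) + 237731 = ((-514)² + 1/(3*(-1487 - 4*258)/(372 + 258) + 270406)) + 237731 = (264196 + 1/(3*(-1487 - 1032)/630 + 270406)) + 237731 = (264196 + 1/(3*(1/630)*(-2519) + 270406)) + 237731 = (264196 + 1/(-2519/210 + 270406)) + 237731 = (264196 + 1/(56782741/210)) + 237731 = (264196 + 210/56782741) + 237731 = 15001773041446/56782741 + 237731 = 28500790842117/56782741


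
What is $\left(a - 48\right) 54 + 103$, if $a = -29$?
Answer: $-4055$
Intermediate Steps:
$\left(a - 48\right) 54 + 103 = \left(-29 - 48\right) 54 + 103 = \left(-77\right) 54 + 103 = -4158 + 103 = -4055$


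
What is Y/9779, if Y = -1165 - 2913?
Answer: -4078/9779 ≈ -0.41702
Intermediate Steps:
Y = -4078
Y/9779 = -4078/9779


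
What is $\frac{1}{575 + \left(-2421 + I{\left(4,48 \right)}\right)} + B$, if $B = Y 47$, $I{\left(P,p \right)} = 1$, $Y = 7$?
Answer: $\frac{607004}{1845} \approx 329.0$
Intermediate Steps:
$B = 329$ ($B = 7 \cdot 47 = 329$)
$\frac{1}{575 + \left(-2421 + I{\left(4,48 \right)}\right)} + B = \frac{1}{575 + \left(-2421 + 1\right)} + 329 = \frac{1}{575 - 2420} + 329 = \frac{1}{-1845} + 329 = - \frac{1}{1845} + 329 = \frac{607004}{1845}$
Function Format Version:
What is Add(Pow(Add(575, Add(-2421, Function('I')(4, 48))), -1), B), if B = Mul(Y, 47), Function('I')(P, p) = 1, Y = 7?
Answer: Rational(607004, 1845) ≈ 329.00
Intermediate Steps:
B = 329 (B = Mul(7, 47) = 329)
Add(Pow(Add(575, Add(-2421, Function('I')(4, 48))), -1), B) = Add(Pow(Add(575, Add(-2421, 1)), -1), 329) = Add(Pow(Add(575, -2420), -1), 329) = Add(Pow(-1845, -1), 329) = Add(Rational(-1, 1845), 329) = Rational(607004, 1845)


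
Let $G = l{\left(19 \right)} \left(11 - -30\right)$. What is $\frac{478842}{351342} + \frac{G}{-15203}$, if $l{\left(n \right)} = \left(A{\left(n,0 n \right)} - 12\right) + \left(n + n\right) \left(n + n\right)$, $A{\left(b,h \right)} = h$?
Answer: $- \frac{2224692763}{890242071} \approx -2.499$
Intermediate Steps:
$l{\left(n \right)} = -12 + 4 n^{2}$ ($l{\left(n \right)} = \left(0 n - 12\right) + \left(n + n\right) \left(n + n\right) = \left(0 - 12\right) + 2 n 2 n = -12 + 4 n^{2}$)
$G = 58712$ ($G = \left(-12 + 4 \cdot 19^{2}\right) \left(11 - -30\right) = \left(-12 + 4 \cdot 361\right) \left(11 + 30\right) = \left(-12 + 1444\right) 41 = 1432 \cdot 41 = 58712$)
$\frac{478842}{351342} + \frac{G}{-15203} = \frac{478842}{351342} + \frac{58712}{-15203} = 478842 \cdot \frac{1}{351342} + 58712 \left(- \frac{1}{15203}\right) = \frac{79807}{58557} - \frac{58712}{15203} = - \frac{2224692763}{890242071}$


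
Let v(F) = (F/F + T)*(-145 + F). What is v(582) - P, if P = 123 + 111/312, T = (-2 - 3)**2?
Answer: 1168819/104 ≈ 11239.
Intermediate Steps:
T = 25 (T = (-5)**2 = 25)
P = 12829/104 (P = 123 + (1/312)*111 = 123 + 37/104 = 12829/104 ≈ 123.36)
v(F) = -3770 + 26*F (v(F) = (F/F + 25)*(-145 + F) = (1 + 25)*(-145 + F) = 26*(-145 + F) = -3770 + 26*F)
v(582) - P = (-3770 + 26*582) - 1*12829/104 = (-3770 + 15132) - 12829/104 = 11362 - 12829/104 = 1168819/104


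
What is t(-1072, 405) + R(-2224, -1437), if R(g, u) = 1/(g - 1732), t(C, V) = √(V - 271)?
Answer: -1/3956 + √134 ≈ 11.576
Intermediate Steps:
t(C, V) = √(-271 + V)
R(g, u) = 1/(-1732 + g)
t(-1072, 405) + R(-2224, -1437) = √(-271 + 405) + 1/(-1732 - 2224) = √134 + 1/(-3956) = √134 - 1/3956 = -1/3956 + √134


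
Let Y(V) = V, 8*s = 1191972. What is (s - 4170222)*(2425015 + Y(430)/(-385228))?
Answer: -3756563227617176745/385228 ≈ -9.7515e+12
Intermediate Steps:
s = 297993/2 (s = (⅛)*1191972 = 297993/2 ≈ 1.4900e+5)
(s - 4170222)*(2425015 + Y(430)/(-385228)) = (297993/2 - 4170222)*(2425015 + 430/(-385228)) = -8042451*(2425015 + 430*(-1/385228))/2 = -8042451*(2425015 - 215/192614)/2 = -8042451/2*467091838995/192614 = -3756563227617176745/385228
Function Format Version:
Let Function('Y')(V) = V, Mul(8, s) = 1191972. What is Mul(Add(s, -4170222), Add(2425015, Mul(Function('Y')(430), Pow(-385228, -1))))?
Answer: Rational(-3756563227617176745, 385228) ≈ -9.7515e+12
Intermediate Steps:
s = Rational(297993, 2) (s = Mul(Rational(1, 8), 1191972) = Rational(297993, 2) ≈ 1.4900e+5)
Mul(Add(s, -4170222), Add(2425015, Mul(Function('Y')(430), Pow(-385228, -1)))) = Mul(Add(Rational(297993, 2), -4170222), Add(2425015, Mul(430, Pow(-385228, -1)))) = Mul(Rational(-8042451, 2), Add(2425015, Mul(430, Rational(-1, 385228)))) = Mul(Rational(-8042451, 2), Add(2425015, Rational(-215, 192614))) = Mul(Rational(-8042451, 2), Rational(467091838995, 192614)) = Rational(-3756563227617176745, 385228)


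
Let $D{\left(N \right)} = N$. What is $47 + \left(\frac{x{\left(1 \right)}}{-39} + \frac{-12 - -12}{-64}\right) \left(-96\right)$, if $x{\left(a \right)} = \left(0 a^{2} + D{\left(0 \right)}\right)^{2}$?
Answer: $47$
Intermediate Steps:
$x{\left(a \right)} = 0$ ($x{\left(a \right)} = \left(0 a^{2} + 0\right)^{2} = \left(0 + 0\right)^{2} = 0^{2} = 0$)
$47 + \left(\frac{x{\left(1 \right)}}{-39} + \frac{-12 - -12}{-64}\right) \left(-96\right) = 47 + \left(\frac{0}{-39} + \frac{-12 - -12}{-64}\right) \left(-96\right) = 47 + \left(0 \left(- \frac{1}{39}\right) + \left(-12 + 12\right) \left(- \frac{1}{64}\right)\right) \left(-96\right) = 47 + \left(0 + 0 \left(- \frac{1}{64}\right)\right) \left(-96\right) = 47 + \left(0 + 0\right) \left(-96\right) = 47 + 0 \left(-96\right) = 47 + 0 = 47$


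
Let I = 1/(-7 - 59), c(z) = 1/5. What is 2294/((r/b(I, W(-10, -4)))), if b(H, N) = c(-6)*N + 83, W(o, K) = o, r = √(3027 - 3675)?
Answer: -10323*I*√2/2 ≈ -7299.5*I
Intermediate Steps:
r = 18*I*√2 (r = √(-648) = 18*I*√2 ≈ 25.456*I)
c(z) = ⅕
I = -1/66 (I = 1/(-66) = -1/66 ≈ -0.015152)
b(H, N) = 83 + N/5 (b(H, N) = N/5 + 83 = 83 + N/5)
2294/((r/b(I, W(-10, -4)))) = 2294/(((18*I*√2)/(83 + (⅕)*(-10)))) = 2294/(((18*I*√2)/(83 - 2))) = 2294/(((18*I*√2)/81)) = 2294/(((18*I*√2)*(1/81))) = 2294/((2*I*√2/9)) = 2294*(-9*I*√2/4) = -10323*I*√2/2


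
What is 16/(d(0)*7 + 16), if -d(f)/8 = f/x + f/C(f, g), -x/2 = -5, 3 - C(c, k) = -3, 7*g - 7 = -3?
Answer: 1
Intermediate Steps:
g = 4/7 (g = 1 + (⅐)*(-3) = 1 - 3/7 = 4/7 ≈ 0.57143)
C(c, k) = 6 (C(c, k) = 3 - 1*(-3) = 3 + 3 = 6)
x = 10 (x = -2*(-5) = 10)
d(f) = -32*f/15 (d(f) = -8*(f/10 + f/6) = -32*f/15)
16/(d(0)*7 + 16) = 16/(-32/15*0*7 + 16) = 16/(0*7 + 16) = 16/(0 + 16) = 16/16 = 16*(1/16) = 1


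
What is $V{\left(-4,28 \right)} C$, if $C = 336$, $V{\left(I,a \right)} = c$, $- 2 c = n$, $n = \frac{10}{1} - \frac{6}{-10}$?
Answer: $- \frac{8904}{5} \approx -1780.8$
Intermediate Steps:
$n = \frac{53}{5}$ ($n = 10 \cdot 1 - - \frac{3}{5} = 10 + \frac{3}{5} = \frac{53}{5} \approx 10.6$)
$c = - \frac{53}{10}$ ($c = \left(- \frac{1}{2}\right) \frac{53}{5} = - \frac{53}{10} \approx -5.3$)
$V{\left(I,a \right)} = - \frac{53}{10}$
$V{\left(-4,28 \right)} C = \left(- \frac{53}{10}\right) 336 = - \frac{8904}{5}$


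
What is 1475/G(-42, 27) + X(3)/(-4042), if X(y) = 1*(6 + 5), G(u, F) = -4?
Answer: -2980997/8084 ≈ -368.75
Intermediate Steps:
X(y) = 11 (X(y) = 1*11 = 11)
1475/G(-42, 27) + X(3)/(-4042) = 1475/(-4) + 11/(-4042) = 1475*(-1/4) + 11*(-1/4042) = -1475/4 - 11/4042 = -2980997/8084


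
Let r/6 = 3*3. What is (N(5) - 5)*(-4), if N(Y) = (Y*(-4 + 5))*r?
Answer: -1060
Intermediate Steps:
r = 54 (r = 6*(3*3) = 6*9 = 54)
N(Y) = 54*Y (N(Y) = (Y*(-4 + 5))*54 = (Y*1)*54 = Y*54 = 54*Y)
(N(5) - 5)*(-4) = (54*5 - 5)*(-4) = (270 - 5)*(-4) = 265*(-4) = -1060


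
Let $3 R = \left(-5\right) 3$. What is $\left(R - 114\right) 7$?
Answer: $-833$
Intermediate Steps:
$R = -5$ ($R = \frac{\left(-5\right) 3}{3} = \frac{1}{3} \left(-15\right) = -5$)
$\left(R - 114\right) 7 = \left(-5 - 114\right) 7 = \left(-119\right) 7 = -833$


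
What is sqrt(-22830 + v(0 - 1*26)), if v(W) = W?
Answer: 2*I*sqrt(5714) ≈ 151.18*I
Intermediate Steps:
sqrt(-22830 + v(0 - 1*26)) = sqrt(-22830 + (0 - 1*26)) = sqrt(-22830 + (0 - 26)) = sqrt(-22830 - 26) = sqrt(-22856) = 2*I*sqrt(5714)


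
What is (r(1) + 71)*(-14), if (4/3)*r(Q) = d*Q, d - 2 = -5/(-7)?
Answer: -2045/2 ≈ -1022.5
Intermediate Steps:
d = 19/7 (d = 2 - 5/(-7) = 2 - 5*(-⅐) = 2 + 5/7 = 19/7 ≈ 2.7143)
r(Q) = 57*Q/28 (r(Q) = 3*(19*Q/7)/4 = 57*Q/28)
(r(1) + 71)*(-14) = ((57/28)*1 + 71)*(-14) = (57/28 + 71)*(-14) = (2045/28)*(-14) = -2045/2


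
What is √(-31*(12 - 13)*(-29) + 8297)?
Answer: 3*√822 ≈ 86.012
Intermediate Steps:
√(-31*(12 - 13)*(-29) + 8297) = √(-31*(-1)*(-29) + 8297) = √(31*(-29) + 8297) = √(-899 + 8297) = √7398 = 3*√822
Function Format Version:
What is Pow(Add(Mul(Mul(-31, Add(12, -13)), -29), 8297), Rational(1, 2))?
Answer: Mul(3, Pow(822, Rational(1, 2))) ≈ 86.012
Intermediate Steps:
Pow(Add(Mul(Mul(-31, Add(12, -13)), -29), 8297), Rational(1, 2)) = Pow(Add(Mul(Mul(-31, -1), -29), 8297), Rational(1, 2)) = Pow(Add(Mul(31, -29), 8297), Rational(1, 2)) = Pow(Add(-899, 8297), Rational(1, 2)) = Pow(7398, Rational(1, 2)) = Mul(3, Pow(822, Rational(1, 2)))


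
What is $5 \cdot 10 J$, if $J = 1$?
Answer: $50$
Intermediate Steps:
$5 \cdot 10 J = 5 \cdot 10 \cdot 1 = 50 \cdot 1 = 50$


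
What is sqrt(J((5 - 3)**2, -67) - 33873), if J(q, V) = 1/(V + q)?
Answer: 20*I*sqrt(37345)/21 ≈ 184.05*I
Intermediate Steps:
sqrt(J((5 - 3)**2, -67) - 33873) = sqrt(1/(-67 + (5 - 3)**2) - 33873) = sqrt(1/(-67 + 2**2) - 33873) = sqrt(1/(-67 + 4) - 33873) = sqrt(1/(-63) - 33873) = sqrt(-1/63 - 33873) = sqrt(-2134000/63) = 20*I*sqrt(37345)/21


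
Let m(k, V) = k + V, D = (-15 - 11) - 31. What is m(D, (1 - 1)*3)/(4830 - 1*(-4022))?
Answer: -57/8852 ≈ -0.0064392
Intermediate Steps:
D = -57 (D = -26 - 31 = -57)
m(k, V) = V + k
m(D, (1 - 1)*3)/(4830 - 1*(-4022)) = ((1 - 1)*3 - 57)/(4830 - 1*(-4022)) = (0*3 - 57)/(4830 + 4022) = (0 - 57)/8852 = -57*1/8852 = -57/8852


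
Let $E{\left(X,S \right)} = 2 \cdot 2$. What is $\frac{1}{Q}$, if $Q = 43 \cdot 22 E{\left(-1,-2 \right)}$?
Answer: $\frac{1}{3784} \approx 0.00026427$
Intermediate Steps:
$E{\left(X,S \right)} = 4$
$Q = 3784$ ($Q = 43 \cdot 22 \cdot 4 = 946 \cdot 4 = 3784$)
$\frac{1}{Q} = \frac{1}{3784}$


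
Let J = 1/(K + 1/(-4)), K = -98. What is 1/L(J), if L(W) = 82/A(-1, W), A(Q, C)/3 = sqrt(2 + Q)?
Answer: 3/82 ≈ 0.036585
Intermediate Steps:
J = -4/393 (J = 1/(-98 + 1/(-4)) = 1/(-98 - 1/4) = 1/(-393/4) = -4/393 ≈ -0.010178)
A(Q, C) = 3*sqrt(2 + Q)
L(W) = 82/3 (L(W) = 82/((3*sqrt(2 - 1))) = 82/((3*sqrt(1))) = 82/((3*1)) = 82/3)
1/L(J) = 1/(82/3) = 3/82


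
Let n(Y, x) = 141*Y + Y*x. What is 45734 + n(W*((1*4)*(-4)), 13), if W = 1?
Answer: 43270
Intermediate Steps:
45734 + n(W*((1*4)*(-4)), 13) = 45734 + (1*((1*4)*(-4)))*(141 + 13) = 45734 + (1*(4*(-4)))*154 = 45734 + (1*(-16))*154 = 45734 - 16*154 = 45734 - 2464 = 43270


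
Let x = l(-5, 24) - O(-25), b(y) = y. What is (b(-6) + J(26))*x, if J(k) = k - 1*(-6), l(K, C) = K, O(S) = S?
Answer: 520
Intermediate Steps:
x = 20 (x = -5 - 1*(-25) = -5 + 25 = 20)
J(k) = 6 + k (J(k) = k + 6 = 6 + k)
(b(-6) + J(26))*x = (-6 + (6 + 26))*20 = (-6 + 32)*20 = 26*20 = 520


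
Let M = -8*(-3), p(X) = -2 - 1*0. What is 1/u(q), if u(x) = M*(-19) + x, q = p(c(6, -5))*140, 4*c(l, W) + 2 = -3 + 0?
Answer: -1/736 ≈ -0.0013587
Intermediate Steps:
c(l, W) = -5/4 (c(l, W) = -½ + (-3 + 0)/4 = -½ + (¼)*(-3) = -½ - ¾ = -5/4)
p(X) = -2 (p(X) = -2 + 0 = -2)
M = 24
q = -280 (q = -2*140 = -280)
u(x) = -456 + x (u(x) = 24*(-19) + x = -456 + x)
1/u(q) = 1/(-456 - 280) = 1/(-736) = -1/736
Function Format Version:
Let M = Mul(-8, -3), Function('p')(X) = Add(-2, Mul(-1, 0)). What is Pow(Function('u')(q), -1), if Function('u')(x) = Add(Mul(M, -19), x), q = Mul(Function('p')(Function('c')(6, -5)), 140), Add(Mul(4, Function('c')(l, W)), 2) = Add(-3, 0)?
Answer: Rational(-1, 736) ≈ -0.0013587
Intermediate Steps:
Function('c')(l, W) = Rational(-5, 4) (Function('c')(l, W) = Add(Rational(-1, 2), Mul(Rational(1, 4), Add(-3, 0))) = Add(Rational(-1, 2), Mul(Rational(1, 4), -3)) = Add(Rational(-1, 2), Rational(-3, 4)) = Rational(-5, 4))
Function('p')(X) = -2 (Function('p')(X) = Add(-2, 0) = -2)
M = 24
q = -280 (q = Mul(-2, 140) = -280)
Function('u')(x) = Add(-456, x) (Function('u')(x) = Add(Mul(24, -19), x) = Add(-456, x))
Pow(Function('u')(q), -1) = Pow(Add(-456, -280), -1) = Pow(-736, -1) = Rational(-1, 736)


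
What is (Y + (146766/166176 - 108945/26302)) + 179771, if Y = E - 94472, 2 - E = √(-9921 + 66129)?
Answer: 31068004435147/364230096 - 4*√3513 ≈ 85061.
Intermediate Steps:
E = 2 - 4*√3513 (E = 2 - √(-9921 + 66129) = 2 - √56208 = 2 - 4*√3513 ≈ -235.08)
Y = -94470 - 4*√3513 (Y = (2 - 4*√3513) - 94472 = -94470 - 4*√3513 ≈ -94707.)
(Y + (146766/166176 - 108945/26302)) + 179771 = ((-94470 - 4*√3513) + (146766/166176 - 108945/26302)) + 179771 = ((-94470 - 4*√3513) + (146766*(1/166176) - 108945*1/26302)) + 179771 = ((-94470 - 4*√3513) + (24461/27696 - 108945/26302)) + 179771 = ((-94470 - 4*√3513) - 1186983749/364230096) + 179771 = (-34410004152869/364230096 - 4*√3513) + 179771 = 31068004435147/364230096 - 4*√3513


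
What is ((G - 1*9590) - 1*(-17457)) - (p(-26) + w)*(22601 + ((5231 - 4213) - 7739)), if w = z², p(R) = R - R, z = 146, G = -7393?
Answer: -338497606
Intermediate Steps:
p(R) = 0
w = 21316 (w = 146² = 21316)
((G - 1*9590) - 1*(-17457)) - (p(-26) + w)*(22601 + ((5231 - 4213) - 7739)) = ((-7393 - 1*9590) - 1*(-17457)) - (0 + 21316)*(22601 + ((5231 - 4213) - 7739)) = ((-7393 - 9590) + 17457) - 21316*(22601 + (1018 - 7739)) = (-16983 + 17457) - 21316*(22601 - 6721) = 474 - 21316*15880 = 474 - 1*338498080 = 474 - 338498080 = -338497606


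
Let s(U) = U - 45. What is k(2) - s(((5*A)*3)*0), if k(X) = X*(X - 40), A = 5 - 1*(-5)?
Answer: -31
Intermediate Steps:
A = 10 (A = 5 + 5 = 10)
k(X) = X*(-40 + X)
s(U) = -45 + U
k(2) - s(((5*A)*3)*0) = 2*(-40 + 2) - (-45 + ((5*10)*3)*0) = 2*(-38) - (-45 + (50*3)*0) = -76 - (-45 + 150*0) = -76 - (-45 + 0) = -76 - 1*(-45) = -76 + 45 = -31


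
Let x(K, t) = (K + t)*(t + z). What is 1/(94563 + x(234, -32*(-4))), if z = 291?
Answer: 1/246241 ≈ 4.0611e-6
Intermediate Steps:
x(K, t) = (291 + t)*(K + t) (x(K, t) = (K + t)*(t + 291) = (K + t)*(291 + t) = (291 + t)*(K + t))
1/(94563 + x(234, -32*(-4))) = 1/(94563 + ((-32*(-4))² + 291*234 + 291*(-32*(-4)) + 234*(-32*(-4)))) = 1/(94563 + (128² + 68094 + 291*128 + 234*128)) = 1/(94563 + (16384 + 68094 + 37248 + 29952)) = 1/(94563 + 151678) = 1/246241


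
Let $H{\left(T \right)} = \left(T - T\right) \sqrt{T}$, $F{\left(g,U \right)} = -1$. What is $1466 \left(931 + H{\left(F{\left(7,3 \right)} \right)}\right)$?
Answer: $1364846$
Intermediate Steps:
$H{\left(T \right)} = 0$ ($H{\left(T \right)} = 0 \sqrt{T} = 0$)
$1466 \left(931 + H{\left(F{\left(7,3 \right)} \right)}\right) = 1466 \left(931 + 0\right) = 1466 \cdot 931 = 1364846$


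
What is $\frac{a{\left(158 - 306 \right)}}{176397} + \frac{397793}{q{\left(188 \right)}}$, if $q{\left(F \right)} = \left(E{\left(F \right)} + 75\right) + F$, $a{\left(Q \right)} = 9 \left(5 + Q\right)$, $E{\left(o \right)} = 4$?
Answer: $\frac{1799208928}{1207641} \approx 1489.9$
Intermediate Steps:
$a{\left(Q \right)} = 45 + 9 Q$
$q{\left(F \right)} = 79 + F$ ($q{\left(F \right)} = \left(4 + 75\right) + F = 79 + F$)
$\frac{a{\left(158 - 306 \right)}}{176397} + \frac{397793}{q{\left(188 \right)}} = \frac{45 + 9 \left(158 - 306\right)}{176397} + \frac{397793}{79 + 188} = \left(45 + 9 \left(158 - 306\right)\right) \frac{1}{176397} + \frac{397793}{267} = \left(45 + 9 \left(-148\right)\right) \frac{1}{176397} + 397793 \cdot \frac{1}{267} = \left(45 - 1332\right) \frac{1}{176397} + \frac{397793}{267} = \left(-1287\right) \frac{1}{176397} + \frac{397793}{267} = - \frac{33}{4523} + \frac{397793}{267} = \frac{1799208928}{1207641}$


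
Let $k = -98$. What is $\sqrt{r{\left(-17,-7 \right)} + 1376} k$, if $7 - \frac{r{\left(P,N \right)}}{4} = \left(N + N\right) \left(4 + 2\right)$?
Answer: $- 196 \sqrt{435} \approx -4087.9$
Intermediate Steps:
$r{\left(P,N \right)} = 28 - 48 N$ ($r{\left(P,N \right)} = 28 - 4 \left(N + N\right) \left(4 + 2\right) = 28 - 4 \cdot 2 N 6 = 28 - 4 \cdot 12 N = 28 - 48 N$)
$\sqrt{r{\left(-17,-7 \right)} + 1376} k = \sqrt{\left(28 - -336\right) + 1376} \left(-98\right) = \sqrt{\left(28 + 336\right) + 1376} \left(-98\right) = \sqrt{364 + 1376} \left(-98\right) = \sqrt{1740} \left(-98\right) = 2 \sqrt{435} \left(-98\right) = - 196 \sqrt{435}$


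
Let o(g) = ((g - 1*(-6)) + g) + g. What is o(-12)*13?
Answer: -390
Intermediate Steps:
o(g) = 6 + 3*g (o(g) = ((g + 6) + g) + g = ((6 + g) + g) + g = (6 + 2*g) + g = 6 + 3*g)
o(-12)*13 = (6 + 3*(-12))*13 = (6 - 36)*13 = -30*13 = -390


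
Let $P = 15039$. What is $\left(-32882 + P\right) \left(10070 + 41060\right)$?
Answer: $-912312590$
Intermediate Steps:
$\left(-32882 + P\right) \left(10070 + 41060\right) = \left(-32882 + 15039\right) \left(10070 + 41060\right) = \left(-17843\right) 51130 = -912312590$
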